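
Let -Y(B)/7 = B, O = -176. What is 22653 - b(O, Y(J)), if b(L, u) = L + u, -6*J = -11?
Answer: 137051/6 ≈ 22842.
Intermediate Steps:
J = 11/6 (J = -⅙*(-11) = 11/6 ≈ 1.8333)
Y(B) = -7*B
22653 - b(O, Y(J)) = 22653 - (-176 - 7*11/6) = 22653 - (-176 - 77/6) = 22653 - 1*(-1133/6) = 22653 + 1133/6 = 137051/6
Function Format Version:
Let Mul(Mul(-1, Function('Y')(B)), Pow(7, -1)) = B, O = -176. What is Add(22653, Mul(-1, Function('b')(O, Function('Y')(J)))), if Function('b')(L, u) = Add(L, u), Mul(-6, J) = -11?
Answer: Rational(137051, 6) ≈ 22842.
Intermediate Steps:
J = Rational(11, 6) (J = Mul(Rational(-1, 6), -11) = Rational(11, 6) ≈ 1.8333)
Function('Y')(B) = Mul(-7, B)
Add(22653, Mul(-1, Function('b')(O, Function('Y')(J)))) = Add(22653, Mul(-1, Add(-176, Mul(-7, Rational(11, 6))))) = Add(22653, Mul(-1, Add(-176, Rational(-77, 6)))) = Add(22653, Mul(-1, Rational(-1133, 6))) = Add(22653, Rational(1133, 6)) = Rational(137051, 6)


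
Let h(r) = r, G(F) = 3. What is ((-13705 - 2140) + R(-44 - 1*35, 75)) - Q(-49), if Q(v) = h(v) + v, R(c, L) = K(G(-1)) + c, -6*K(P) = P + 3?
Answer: -15827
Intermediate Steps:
K(P) = -1/2 - P/6 (K(P) = -(P + 3)/6 = -(3 + P)/6 = -1/2 - P/6)
R(c, L) = -1 + c (R(c, L) = (-1/2 - 1/6*3) + c = (-1/2 - 1/2) + c = -1 + c)
Q(v) = 2*v (Q(v) = v + v = 2*v)
((-13705 - 2140) + R(-44 - 1*35, 75)) - Q(-49) = ((-13705 - 2140) + (-1 + (-44 - 1*35))) - 2*(-49) = (-15845 + (-1 + (-44 - 35))) - 1*(-98) = (-15845 + (-1 - 79)) + 98 = (-15845 - 80) + 98 = -15925 + 98 = -15827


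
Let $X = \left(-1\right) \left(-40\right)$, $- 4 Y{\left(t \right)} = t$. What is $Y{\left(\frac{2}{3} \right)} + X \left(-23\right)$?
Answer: $- \frac{5521}{6} \approx -920.17$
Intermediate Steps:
$Y{\left(t \right)} = - \frac{t}{4}$
$X = 40$
$Y{\left(\frac{2}{3} \right)} + X \left(-23\right) = - \frac{2 \cdot \frac{1}{3}}{4} + 40 \left(-23\right) = - \frac{2 \cdot \frac{1}{3}}{4} - 920 = \left(- \frac{1}{4}\right) \frac{2}{3} - 920 = - \frac{1}{6} - 920 = - \frac{5521}{6}$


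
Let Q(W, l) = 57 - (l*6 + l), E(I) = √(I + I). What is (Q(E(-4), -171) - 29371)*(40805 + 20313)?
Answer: -1718454806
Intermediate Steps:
E(I) = √2*√I (E(I) = √(2*I) = √2*√I)
Q(W, l) = 57 - 7*l (Q(W, l) = 57 - (6*l + l) = 57 - 7*l)
(Q(E(-4), -171) - 29371)*(40805 + 20313) = ((57 - 7*(-171)) - 29371)*(40805 + 20313) = ((57 + 1197) - 29371)*61118 = (1254 - 29371)*61118 = -28117*61118 = -1718454806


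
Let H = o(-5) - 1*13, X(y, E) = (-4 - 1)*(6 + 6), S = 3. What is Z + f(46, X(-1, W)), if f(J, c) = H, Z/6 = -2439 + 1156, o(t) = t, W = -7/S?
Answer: -7716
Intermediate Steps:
W = -7/3 ≈ -2.3333
X(y, E) = -60 (X(y, E) = -5*12 = -60)
Z = -7698 (Z = 6*(-2439 + 1156) = 6*(-1283) = -7698)
H = -18 (H = -5 - 1*13 = -5 - 13 = -18)
f(J, c) = -18
Z + f(46, X(-1, W)) = -7698 - 18 = -7716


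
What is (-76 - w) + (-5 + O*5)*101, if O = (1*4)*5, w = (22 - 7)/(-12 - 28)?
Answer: 76155/8 ≈ 9519.4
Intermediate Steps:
w = -3/8 (w = 15/(-40) = 15*(-1/40) = -3/8 ≈ -0.37500)
O = 20 (O = 4*5 = 20)
(-76 - w) + (-5 + O*5)*101 = (-76 - 1*(-3/8)) + (-5 + 20*5)*101 = (-76 + 3/8) + (-5 + 100)*101 = -605/8 + 95*101 = -605/8 + 9595 = 76155/8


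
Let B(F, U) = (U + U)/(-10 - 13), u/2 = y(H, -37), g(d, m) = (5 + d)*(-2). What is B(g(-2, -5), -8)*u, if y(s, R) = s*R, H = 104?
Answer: -123136/23 ≈ -5353.7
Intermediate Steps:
g(d, m) = -10 - 2*d
y(s, R) = R*s
u = -7696 (u = 2*(-37*104) = 2*(-3848) = -7696)
B(F, U) = -2*U/23 (B(F, U) = (2*U)/(-23) = (2*U)*(-1/23) = -2*U/23)
B(g(-2, -5), -8)*u = -2/23*(-8)*(-7696) = (16/23)*(-7696) = -123136/23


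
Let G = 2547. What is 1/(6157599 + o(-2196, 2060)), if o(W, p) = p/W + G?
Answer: 549/3381919639 ≈ 1.6233e-7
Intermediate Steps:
o(W, p) = 2547 + p/W (o(W, p) = p/W + 2547 = 2547 + p/W)
1/(6157599 + o(-2196, 2060)) = 1/(6157599 + (2547 + 2060/(-2196))) = 1/(6157599 + (2547 + 2060*(-1/2196))) = 1/(6157599 + (2547 - 515/549)) = 1/(6157599 + 1397788/549) = 1/(3381919639/549) = 549/3381919639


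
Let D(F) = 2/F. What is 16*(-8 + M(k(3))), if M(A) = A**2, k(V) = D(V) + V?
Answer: 784/9 ≈ 87.111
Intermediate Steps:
k(V) = V + 2/V (k(V) = 2/V + V = V + 2/V)
16*(-8 + M(k(3))) = 16*(-8 + (3 + 2/3)**2) = 16*(-8 + (11/3)**2) = 16*(-8 + 121/9) = 16*(49/9) = 784/9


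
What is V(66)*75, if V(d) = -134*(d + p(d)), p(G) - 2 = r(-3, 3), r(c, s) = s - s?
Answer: -683400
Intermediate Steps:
r(c, s) = 0
p(G) = 2 (p(G) = 2 + 0 = 2)
V(d) = -268 - 134*d (V(d) = -134*(d + 2) = -134*(2 + d) = -268 - 134*d)
V(66)*75 = (-268 - 134*66)*75 = (-268 - 8844)*75 = -9112*75 = -683400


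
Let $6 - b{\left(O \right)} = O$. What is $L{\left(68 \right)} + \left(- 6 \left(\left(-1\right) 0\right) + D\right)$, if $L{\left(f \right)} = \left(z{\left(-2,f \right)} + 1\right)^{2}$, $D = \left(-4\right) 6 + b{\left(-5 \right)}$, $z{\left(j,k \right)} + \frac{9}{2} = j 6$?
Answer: $\frac{909}{4} \approx 227.25$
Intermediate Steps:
$z{\left(j,k \right)} = - \frac{9}{2} + 6 j$ ($z{\left(j,k \right)} = - \frac{9}{2} + j 6 = - \frac{9}{2} + 6 j$)
$b{\left(O \right)} = 6 - O$
$D = -13$ ($D = \left(-4\right) 6 + \left(6 - -5\right) = -24 + \left(6 + 5\right) = -24 + 11 = -13$)
$L{\left(f \right)} = \frac{961}{4}$ ($L{\left(f \right)} = \left(\left(- \frac{9}{2} + 6 \left(-2\right)\right) + 1\right)^{2} = \left(\left(- \frac{9}{2} - 12\right) + 1\right)^{2} = \left(- \frac{33}{2} + 1\right)^{2} = \left(- \frac{31}{2}\right)^{2} = \frac{961}{4}$)
$L{\left(68 \right)} + \left(- 6 \left(\left(-1\right) 0\right) + D\right) = \frac{961}{4} - \left(13 + 6 \left(\left(-1\right) 0\right)\right) = \frac{961}{4} - 13 = \frac{909}{4}$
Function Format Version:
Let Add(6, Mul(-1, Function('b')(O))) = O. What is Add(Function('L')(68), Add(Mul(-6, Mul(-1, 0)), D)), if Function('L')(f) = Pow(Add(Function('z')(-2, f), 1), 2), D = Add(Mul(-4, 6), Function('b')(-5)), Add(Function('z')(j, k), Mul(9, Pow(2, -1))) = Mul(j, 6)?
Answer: Rational(909, 4) ≈ 227.25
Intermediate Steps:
Function('z')(j, k) = Add(Rational(-9, 2), Mul(6, j)) (Function('z')(j, k) = Add(Rational(-9, 2), Mul(j, 6)) = Add(Rational(-9, 2), Mul(6, j)))
Function('b')(O) = Add(6, Mul(-1, O))
D = -13 (D = Add(Mul(-4, 6), Add(6, Mul(-1, -5))) = Add(-24, Add(6, 5)) = Add(-24, 11) = -13)
Function('L')(f) = Rational(961, 4) (Function('L')(f) = Pow(Add(Add(Rational(-9, 2), Mul(6, -2)), 1), 2) = Pow(Add(Add(Rational(-9, 2), -12), 1), 2) = Pow(Add(Rational(-33, 2), 1), 2) = Pow(Rational(-31, 2), 2) = Rational(961, 4))
Add(Function('L')(68), Add(Mul(-6, Mul(-1, 0)), D)) = Add(Rational(961, 4), Add(Mul(-6, Mul(-1, 0)), -13)) = Add(Rational(961, 4), Add(Mul(-6, 0), -13)) = Add(Rational(961, 4), Add(0, -13)) = Add(Rational(961, 4), -13) = Rational(909, 4)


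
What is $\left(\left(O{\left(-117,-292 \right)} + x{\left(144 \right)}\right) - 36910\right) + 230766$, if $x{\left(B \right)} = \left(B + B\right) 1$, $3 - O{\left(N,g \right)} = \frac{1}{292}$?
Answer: $\frac{56690923}{292} \approx 1.9415 \cdot 10^{5}$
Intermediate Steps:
$O{\left(N,g \right)} = \frac{875}{292}$ ($O{\left(N,g \right)} = 3 - \frac{1}{292} = \frac{875}{292}$)
$x{\left(B \right)} = 2 B$ ($x{\left(B \right)} = 2 B 1 = 2 B$)
$\left(\left(O{\left(-117,-292 \right)} + x{\left(144 \right)}\right) - 36910\right) + 230766 = \left(\left(\frac{875}{292} + 2 \cdot 144\right) - 36910\right) + 230766 = \left(\left(\frac{875}{292} + 288\right) - 36910\right) + 230766 = \left(\frac{84971}{292} - 36910\right) + 230766 = - \frac{10692749}{292} + 230766 = \frac{56690923}{292}$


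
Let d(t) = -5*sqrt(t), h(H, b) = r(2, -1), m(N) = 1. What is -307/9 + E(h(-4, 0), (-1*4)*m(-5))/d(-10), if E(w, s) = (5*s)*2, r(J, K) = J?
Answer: -307/9 - 4*I*sqrt(10)/5 ≈ -34.111 - 2.5298*I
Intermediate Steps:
h(H, b) = 2
E(w, s) = 10*s
-307/9 + E(h(-4, 0), (-1*4)*m(-5))/d(-10) = -307/9 + (10*(-1*4*1))/((-5*I*sqrt(10))) = -307*1/9 + (10*(-4*1))/((-5*I*sqrt(10))) = -307/9 + (10*(-4))/((-5*I*sqrt(10))) = -307/9 - 4*I*sqrt(10)/5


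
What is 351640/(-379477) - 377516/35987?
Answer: -22273301116/1950891257 ≈ -11.417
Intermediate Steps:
351640/(-379477) - 377516/35987 = 351640*(-1/379477) - 377516*1/35987 = -351640/379477 - 377516/35987 = -22273301116/1950891257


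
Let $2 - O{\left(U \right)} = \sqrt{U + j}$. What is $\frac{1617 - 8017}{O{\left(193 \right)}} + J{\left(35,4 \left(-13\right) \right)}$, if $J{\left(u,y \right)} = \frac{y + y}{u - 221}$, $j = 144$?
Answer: $\frac{402572}{10323} + \frac{6400 \sqrt{337}}{333} \approx 391.82$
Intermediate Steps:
$J{\left(u,y \right)} = \frac{2 y}{-221 + u}$
$O{\left(U \right)} = 2 - \sqrt{144 + U}$ ($O{\left(U \right)} = 2 - \sqrt{U + 144} = 2 - \sqrt{144 + U}$)
$\frac{1617 - 8017}{O{\left(193 \right)}} + J{\left(35,4 \left(-13\right) \right)} = \frac{1617 - 8017}{2 - \sqrt{144 + 193}} + \frac{2 \cdot 4 \left(-13\right)}{-221 + 35} = - \frac{6400}{2 - \sqrt{337}} + 2 \left(-52\right) \frac{1}{-186} = - \frac{6400}{2 - \sqrt{337}} + 2 \left(-52\right) \left(- \frac{1}{186}\right) = - \frac{6400}{2 - \sqrt{337}} + \frac{52}{93} = \frac{52}{93} - \frac{6400}{2 - \sqrt{337}}$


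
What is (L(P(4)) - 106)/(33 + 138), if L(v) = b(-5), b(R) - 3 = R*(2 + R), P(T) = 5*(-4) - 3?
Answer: -88/171 ≈ -0.51462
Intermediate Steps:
P(T) = -23 (P(T) = -20 - 3 = -23)
b(R) = 3 + R*(2 + R)
L(v) = 18 (L(v) = 3 + (-5)² + 2*(-5) = 3 + 25 - 10 = 18)
(L(P(4)) - 106)/(33 + 138) = (18 - 106)/(33 + 138) = -88/171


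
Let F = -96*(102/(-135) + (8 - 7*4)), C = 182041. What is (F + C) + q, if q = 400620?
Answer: 8769803/15 ≈ 5.8465e+5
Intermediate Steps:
F = 29888/15 (F = -96*(102*(-1/135) + (8 - 28)) = -96*(-34/45 - 20) = -96*(-934/45) = 29888/15 ≈ 1992.5)
(F + C) + q = (29888/15 + 182041) + 400620 = 2760503/15 + 400620 = 8769803/15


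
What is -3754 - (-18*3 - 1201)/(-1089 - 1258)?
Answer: -8811893/2347 ≈ -3754.5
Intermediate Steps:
-3754 - (-18*3 - 1201)/(-1089 - 1258) = -3754 - (-54 - 1201)/(-2347) = -3754 - (-1255)*(-1)/2347 = -3754 - 1*1255/2347 = -3754 - 1255/2347 = -8811893/2347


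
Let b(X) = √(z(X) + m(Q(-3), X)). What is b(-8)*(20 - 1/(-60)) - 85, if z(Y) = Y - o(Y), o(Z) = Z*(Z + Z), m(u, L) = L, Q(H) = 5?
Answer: -85 + 1201*I/5 ≈ -85.0 + 240.2*I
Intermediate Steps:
o(Z) = 2*Z² (o(Z) = Z*(2*Z) = 2*Z²)
z(Y) = Y - 2*Y²
b(X) = √(X + X*(1 - 2*X)) (b(X) = √(X*(1 - 2*X) + X) = √(X + X*(1 - 2*X)))
b(-8)*(20 - 1/(-60)) - 85 = (√2*√(-8*(1 - 1*(-8))))*(20 - 1/(-60)) - 85 = (√2*√(-8*(1 + 8)))*(20 - 1*(-1/60)) - 85 = (√2*√(-8*9))*(20 + 1/60) - 85 = (√2*√(-72))*(1201/60) - 85 = (√2*(6*I*√2))*(1201/60) - 85 = (12*I)*(1201/60) - 85 = 1201*I/5 - 85 = -85 + 1201*I/5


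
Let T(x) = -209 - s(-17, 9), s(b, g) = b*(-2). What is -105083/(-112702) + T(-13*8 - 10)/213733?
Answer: 22432318253/24088136566 ≈ 0.93126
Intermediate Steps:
s(b, g) = -2*b
T(x) = -243 (T(x) = -209 - (-2)*(-17) = -209 - 1*34 = -209 - 34 = -243)
-105083/(-112702) + T(-13*8 - 10)/213733 = -105083/(-112702) - 243/213733 = -105083*(-1/112702) - 243*1/213733 = 105083/112702 - 243/213733 = 22432318253/24088136566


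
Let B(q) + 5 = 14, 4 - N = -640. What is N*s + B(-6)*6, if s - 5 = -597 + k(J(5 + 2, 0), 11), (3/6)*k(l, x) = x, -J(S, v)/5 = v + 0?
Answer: -367026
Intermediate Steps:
N = 644 (N = 4 - 1*(-640) = 4 + 640 = 644)
B(q) = 9 (B(q) = -5 + 14 = 9)
J(S, v) = -5*v (J(S, v) = -5*(v + 0) = -5*v)
k(l, x) = 2*x
s = -570 (s = 5 + (-597 + 2*11) = 5 + (-597 + 22) = 5 - 575 = -570)
N*s + B(-6)*6 = 644*(-570) + 9*6 = -367080 + 54 = -367026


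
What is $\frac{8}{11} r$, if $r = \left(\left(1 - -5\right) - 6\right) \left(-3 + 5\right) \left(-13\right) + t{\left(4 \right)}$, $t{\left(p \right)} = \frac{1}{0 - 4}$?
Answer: $- \frac{2}{11} \approx -0.18182$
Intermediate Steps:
$t{\left(p \right)} = - \frac{1}{4}$ ($t{\left(p \right)} = \frac{1}{-4} = - \frac{1}{4}$)
$r = - \frac{1}{4}$ ($r = \left(\left(1 - -5\right) - 6\right) \left(-3 + 5\right) \left(-13\right) - \frac{1}{4} = \left(\left(1 + 5\right) - 6\right) 2 \left(-13\right) - \frac{1}{4} = \left(6 - 6\right) 2 \left(-13\right) - \frac{1}{4} = 0 \cdot 2 \left(-13\right) - \frac{1}{4} = 0 \left(-13\right) - \frac{1}{4} = 0 - \frac{1}{4} = - \frac{1}{4} \approx -0.25$)
$\frac{8}{11} r = \frac{8}{11} \left(- \frac{1}{4}\right) = - \frac{2}{11}$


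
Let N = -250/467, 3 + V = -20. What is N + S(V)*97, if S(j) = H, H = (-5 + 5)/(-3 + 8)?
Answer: -250/467 ≈ -0.53533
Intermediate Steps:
V = -23 (V = -3 - 20 = -23)
H = 0 (H = 0/5 = 0*(⅕) = 0)
N = -250/467 (N = -250*1/467 = -250/467 ≈ -0.53533)
S(j) = 0
N + S(V)*97 = -250/467 + 0*97 = -250/467 + 0 = -250/467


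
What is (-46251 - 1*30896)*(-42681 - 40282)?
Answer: 6400346561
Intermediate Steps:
(-46251 - 1*30896)*(-42681 - 40282) = (-46251 - 30896)*(-82963) = -77147*(-82963) = 6400346561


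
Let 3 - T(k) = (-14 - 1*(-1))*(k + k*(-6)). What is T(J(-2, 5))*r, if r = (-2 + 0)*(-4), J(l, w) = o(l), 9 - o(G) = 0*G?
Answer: -4656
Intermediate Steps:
o(G) = 9 (o(G) = 9 - 0*G = 9 - 1*0 = 9 + 0 = 9)
J(l, w) = 9
T(k) = 3 - 65*k (T(k) = 3 - (-14 - 1*(-1))*(k + k*(-6)) = 3 - (-14 + 1)*(k - 6*k) = 3 - (-13)*(-5*k) = 3 - 65*k)
r = 8 (r = -2*(-4) = 8)
T(J(-2, 5))*r = (3 - 65*9)*8 = (3 - 585)*8 = -582*8 = -4656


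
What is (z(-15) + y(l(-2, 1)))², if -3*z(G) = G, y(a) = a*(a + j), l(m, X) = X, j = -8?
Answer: 4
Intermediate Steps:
y(a) = a*(-8 + a) (y(a) = a*(a - 8) = a*(-8 + a))
z(G) = -G/3
(z(-15) + y(l(-2, 1)))² = (-⅓*(-15) + 1*(-8 + 1))² = (5 + 1*(-7))² = (5 - 7)² = (-2)² = 4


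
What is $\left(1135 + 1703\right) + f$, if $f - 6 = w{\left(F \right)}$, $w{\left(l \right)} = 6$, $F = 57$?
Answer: $2850$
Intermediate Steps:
$f = 12$ ($f = 6 + 6 = 12$)
$\left(1135 + 1703\right) + f = \left(1135 + 1703\right) + 12 = 2838 + 12 = 2850$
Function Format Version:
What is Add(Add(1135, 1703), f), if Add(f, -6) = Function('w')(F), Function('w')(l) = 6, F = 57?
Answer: 2850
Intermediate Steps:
f = 12 (f = Add(6, 6) = 12)
Add(Add(1135, 1703), f) = Add(Add(1135, 1703), 12) = Add(2838, 12) = 2850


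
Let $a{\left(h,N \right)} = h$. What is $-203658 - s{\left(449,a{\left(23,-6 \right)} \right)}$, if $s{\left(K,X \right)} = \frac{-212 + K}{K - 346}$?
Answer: $- \frac{20977011}{103} \approx -2.0366 \cdot 10^{5}$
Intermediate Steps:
$s{\left(K,X \right)} = \frac{-212 + K}{-346 + K}$
$-203658 - s{\left(449,a{\left(23,-6 \right)} \right)} = -203658 - \frac{-212 + 449}{-346 + 449} = -203658 - \frac{1}{103} \cdot 237 = -203658 - \frac{237}{103} = - \frac{20977011}{103}$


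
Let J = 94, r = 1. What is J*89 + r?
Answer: 8367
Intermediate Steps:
J*89 + r = 94*89 + 1 = 8366 + 1 = 8367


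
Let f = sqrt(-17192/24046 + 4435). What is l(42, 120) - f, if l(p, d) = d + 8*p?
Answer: 456 - sqrt(640987116407)/12023 ≈ 389.41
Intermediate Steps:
f = sqrt(640987116407)/12023 (f = sqrt(-17192*1/24046 + 4435) = sqrt(-8596/12023 + 4435) = sqrt(53313409/12023) = sqrt(640987116407)/12023 ≈ 66.590)
l(42, 120) - f = (120 + 8*42) - sqrt(640987116407)/12023 = (120 + 336) - sqrt(640987116407)/12023 = 456 - sqrt(640987116407)/12023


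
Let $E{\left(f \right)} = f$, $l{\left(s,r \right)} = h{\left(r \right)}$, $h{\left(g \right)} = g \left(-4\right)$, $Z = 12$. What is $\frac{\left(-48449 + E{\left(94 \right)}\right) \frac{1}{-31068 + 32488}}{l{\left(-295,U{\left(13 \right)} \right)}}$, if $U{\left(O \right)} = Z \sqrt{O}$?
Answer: $\frac{9671 \sqrt{13}}{177216} \approx 0.19676$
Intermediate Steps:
$h{\left(g \right)} = - 4 g$
$U{\left(O \right)} = 12 \sqrt{O}$
$l{\left(s,r \right)} = - 4 r$
$\frac{\left(-48449 + E{\left(94 \right)}\right) \frac{1}{-31068 + 32488}}{l{\left(-295,U{\left(13 \right)} \right)}} = \frac{\left(-48449 + 94\right) \frac{1}{-31068 + 32488}}{\left(-4\right) 12 \sqrt{13}} = \frac{\left(-48355\right) \frac{1}{1420}}{\left(-48\right) \sqrt{13}} = \left(-48355\right) \frac{1}{1420} \left(- \frac{\sqrt{13}}{624}\right) = - \frac{9671 \left(- \frac{\sqrt{13}}{624}\right)}{284} = \frac{9671 \sqrt{13}}{177216}$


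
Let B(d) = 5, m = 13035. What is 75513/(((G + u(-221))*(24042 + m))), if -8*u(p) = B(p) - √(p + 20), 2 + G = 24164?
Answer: 19461311044/230874838545319 - 100684*I*√201/230874838545319 ≈ 8.4294e-5 - 6.1828e-9*I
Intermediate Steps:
G = 24162 (G = -2 + 24164 = 24162)
u(p) = -5/8 + √(20 + p)/8 (u(p) = -(5 - √(p + 20))/8 = -(5 - √(20 + p))/8 = -5/8 + √(20 + p)/8)
75513/(((G + u(-221))*(24042 + m))) = 75513/(((24162 + (-5/8 + √(20 - 221)/8))*(24042 + 13035))) = 75513/(((24162 + (-5/8 + √(-201)/8))*37077)) = 75513/(((24162 + (-5/8 + (I*√201)/8))*37077)) = 75513/(((24162 + (-5/8 + I*√201/8))*37077)) = 75513/(((193291/8 + I*√201/8)*37077)) = 75513/(7166650407/8 + 37077*I*√201/8)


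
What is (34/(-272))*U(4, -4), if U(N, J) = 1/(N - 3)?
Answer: -1/8 ≈ -0.12500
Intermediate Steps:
U(N, J) = 1/(-3 + N)
(34/(-272))*U(4, -4) = (34/(-272))/(-3 + 4) = (34*(-1/272))/1 = -1/8*1 = -1/8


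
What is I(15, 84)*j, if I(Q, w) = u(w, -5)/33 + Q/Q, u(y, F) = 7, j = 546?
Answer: 7280/11 ≈ 661.82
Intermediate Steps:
I(Q, w) = 40/33 (I(Q, w) = 7/33 + Q/Q = 7*(1/33) + 1 = 7/33 + 1 = 40/33)
I(15, 84)*j = (40/33)*546 = 7280/11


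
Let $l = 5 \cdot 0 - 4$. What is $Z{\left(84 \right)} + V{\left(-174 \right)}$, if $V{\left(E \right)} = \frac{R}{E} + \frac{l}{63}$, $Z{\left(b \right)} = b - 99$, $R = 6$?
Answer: $- \frac{27584}{1827} \approx -15.098$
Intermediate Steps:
$l = -4$ ($l = 0 - 4 = -4$)
$Z{\left(b \right)} = -99 + b$
$V{\left(E \right)} = - \frac{4}{63} + \frac{6}{E}$ ($V{\left(E \right)} = \frac{6}{E} - \frac{4}{63} = - \frac{4}{63} + \frac{6}{E}$)
$Z{\left(84 \right)} + V{\left(-174 \right)} = \left(-99 + 84\right) - \left(\frac{4}{63} - \frac{6}{-174}\right) = -15 + \left(- \frac{4}{63} + 6 \left(- \frac{1}{174}\right)\right) = -15 - \frac{179}{1827} = - \frac{27584}{1827}$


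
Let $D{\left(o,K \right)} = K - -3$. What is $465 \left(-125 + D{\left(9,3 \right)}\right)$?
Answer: $-55335$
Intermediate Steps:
$D{\left(o,K \right)} = 3 + K$ ($D{\left(o,K \right)} = K + 3 = 3 + K$)
$465 \left(-125 + D{\left(9,3 \right)}\right) = 465 \left(-125 + \left(3 + 3\right)\right) = 465 \left(-125 + 6\right) = 465 \left(-119\right) = -55335$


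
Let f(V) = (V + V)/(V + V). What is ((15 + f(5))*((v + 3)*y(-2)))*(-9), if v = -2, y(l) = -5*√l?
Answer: 720*I*√2 ≈ 1018.2*I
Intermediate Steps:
f(V) = 1 (f(V) = (2*V)/((2*V)) = (2*V)*(1/(2*V)) = 1)
((15 + f(5))*((v + 3)*y(-2)))*(-9) = ((15 + 1)*((-2 + 3)*(-5*I*√2)))*(-9) = (16*(1*(-5*I*√2)))*(-9) = (16*(-5*I*√2))*(-9) = -80*I*√2*(-9) = 720*I*√2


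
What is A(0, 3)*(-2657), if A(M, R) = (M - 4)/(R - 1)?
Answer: 5314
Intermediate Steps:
A(M, R) = (-4 + M)/(-1 + R)
A(0, 3)*(-2657) = ((-4 + 0)/(-1 + 3))*(-2657) = (-4/2)*(-2657) = ((½)*(-4))*(-2657) = -2*(-2657) = 5314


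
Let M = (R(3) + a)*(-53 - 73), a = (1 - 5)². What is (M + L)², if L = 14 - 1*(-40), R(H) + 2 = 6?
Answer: 6081156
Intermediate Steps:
R(H) = 4 (R(H) = -2 + 6 = 4)
L = 54 (L = 14 + 40 = 54)
a = 16 (a = (-4)² = 16)
M = -2520 (M = (4 + 16)*(-53 - 73) = 20*(-126) = -2520)
(M + L)² = (-2520 + 54)² = (-2466)² = 6081156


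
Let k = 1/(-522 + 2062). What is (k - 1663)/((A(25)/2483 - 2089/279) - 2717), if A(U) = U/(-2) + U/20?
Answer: 1774163839383/2906612777915 ≈ 0.61039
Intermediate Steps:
A(U) = -9*U/20 (A(U) = U*(-1/2) + U*(1/20) = -U/2 + U/20 = -9*U/20)
k = 1/1540 ≈ 0.00064935
(k - 1663)/((A(25)/2483 - 2089/279) - 2717) = (1/1540 - 1663)/((-9/20*25/2483 - 2089/279) - 2717) = -2561019/(1540*((-45/4*1/2483 - 2089*1/279) - 2717)) = -2561019/(1540*((-45/9932 - 2089/279) - 2717)) = -2561019/(1540*(-20760503/2771028 - 2717)) = -2561019/(1540*(-7549643579/2771028)) = -2561019/1540*(-2771028/7549643579) = 1774163839383/2906612777915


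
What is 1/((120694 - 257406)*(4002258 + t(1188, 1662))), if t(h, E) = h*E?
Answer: -1/817088524368 ≈ -1.2239e-12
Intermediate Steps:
t(h, E) = E*h
1/((120694 - 257406)*(4002258 + t(1188, 1662))) = 1/((120694 - 257406)*(4002258 + 1662*1188)) = 1/(-136712*(4002258 + 1974456)) = 1/(-136712*5976714) = 1/(-817088524368) = -1/817088524368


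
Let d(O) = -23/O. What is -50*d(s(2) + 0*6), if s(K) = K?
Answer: 575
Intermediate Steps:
-50*d(s(2) + 0*6) = -(-1150)/(2 + 0*6) = -(-1150)/(2 + 0) = -(-1150)/2 = -50*(-23/2) = 575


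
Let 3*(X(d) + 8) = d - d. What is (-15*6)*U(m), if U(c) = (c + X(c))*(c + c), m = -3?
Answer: -5940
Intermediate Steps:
X(d) = -8 (X(d) = -8 + (d - d)/3 = -8 + (⅓)*0 = -8 + 0 = -8)
U(c) = 2*c*(-8 + c) (U(c) = (c - 8)*(c + c) = (-8 + c)*(2*c) = 2*c*(-8 + c))
(-15*6)*U(m) = (-15*6)*(2*(-3)*(-8 - 3)) = -180*(-3)*(-11) = -90*66 = -5940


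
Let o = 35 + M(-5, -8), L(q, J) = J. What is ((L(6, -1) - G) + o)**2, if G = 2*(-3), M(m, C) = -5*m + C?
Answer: 3249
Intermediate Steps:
M(m, C) = C - 5*m
G = -6
o = 52 (o = 35 + (-8 - 5*(-5)) = 35 + (-8 + 25) = 35 + 17 = 52)
((L(6, -1) - G) + o)**2 = ((-1 - 1*(-6)) + 52)**2 = ((-1 + 6) + 52)**2 = (5 + 52)**2 = 57**2 = 3249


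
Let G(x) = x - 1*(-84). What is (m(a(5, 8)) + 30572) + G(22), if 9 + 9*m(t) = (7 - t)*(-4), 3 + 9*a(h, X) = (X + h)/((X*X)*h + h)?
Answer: 62114329/2025 ≈ 30674.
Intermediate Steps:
a(h, X) = -⅓ + (X + h)/(9*(h + h*X²)) (a(h, X) = -⅓ + ((X + h)/((X*X)*h + h))/9 = -⅓ + ((X + h)/(X²*h + h))/9 = -⅓ + ((X + h)/(h*X² + h))/9 = -⅓ + ((X + h)/(h + h*X²))/9 = -⅓ + (X + h)/(9*(h + h*X²)))
m(t) = -37/9 + 4*t/9 (m(t) = -1 + ((7 - t)*(-4))/9 = -1 + (-28 + 4*t)/9 = -1 + (-28/9 + 4*t/9) = -37/9 + 4*t/9)
G(x) = 84 + x (G(x) = x + 84 = 84 + x)
(m(a(5, 8)) + 30572) + G(22) = ((-37/9 + 4*((⅑)*(8 - 2*5 - 3*5*8²)/(5*(1 + 8²)))/9) + 30572) + (84 + 22) = ((-37/9 + 4*((⅑)*(⅕)*(8 - 10 - 3*5*64)/(1 + 64))/9) + 30572) + 106 = ((-37/9 + 4*((⅑)*(⅕)*(8 - 10 - 960)/65)/9) + 30572) + 106 = ((-37/9 + 4*((⅑)*(⅕)*(1/65)*(-962))/9) + 30572) + 106 = ((-37/9 + (4/9)*(-74/225)) + 30572) + 106 = ((-37/9 - 296/2025) + 30572) + 106 = (-8621/2025 + 30572) + 106 = 61899679/2025 + 106 = 62114329/2025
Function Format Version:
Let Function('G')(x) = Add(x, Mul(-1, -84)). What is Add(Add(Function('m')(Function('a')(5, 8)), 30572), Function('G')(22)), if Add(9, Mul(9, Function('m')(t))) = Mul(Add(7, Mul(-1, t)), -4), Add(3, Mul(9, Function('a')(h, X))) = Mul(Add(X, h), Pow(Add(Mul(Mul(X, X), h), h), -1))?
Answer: Rational(62114329, 2025) ≈ 30674.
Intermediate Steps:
Function('a')(h, X) = Add(Rational(-1, 3), Mul(Rational(1, 9), Pow(Add(h, Mul(h, Pow(X, 2))), -1), Add(X, h))) (Function('a')(h, X) = Add(Rational(-1, 3), Mul(Rational(1, 9), Mul(Add(X, h), Pow(Add(Mul(Mul(X, X), h), h), -1)))) = Add(Rational(-1, 3), Mul(Rational(1, 9), Mul(Add(X, h), Pow(Add(Mul(Pow(X, 2), h), h), -1)))) = Add(Rational(-1, 3), Mul(Rational(1, 9), Mul(Add(X, h), Pow(Add(Mul(h, Pow(X, 2)), h), -1)))) = Add(Rational(-1, 3), Mul(Rational(1, 9), Mul(Add(X, h), Pow(Add(h, Mul(h, Pow(X, 2))), -1)))) = Add(Rational(-1, 3), Mul(Rational(1, 9), Mul(Pow(Add(h, Mul(h, Pow(X, 2))), -1), Add(X, h)))) = Add(Rational(-1, 3), Mul(Rational(1, 9), Pow(Add(h, Mul(h, Pow(X, 2))), -1), Add(X, h))))
Function('m')(t) = Add(Rational(-37, 9), Mul(Rational(4, 9), t)) (Function('m')(t) = Add(-1, Mul(Rational(1, 9), Mul(Add(7, Mul(-1, t)), -4))) = Add(-1, Mul(Rational(1, 9), Add(-28, Mul(4, t)))) = Add(-1, Add(Rational(-28, 9), Mul(Rational(4, 9), t))) = Add(Rational(-37, 9), Mul(Rational(4, 9), t)))
Function('G')(x) = Add(84, x) (Function('G')(x) = Add(x, 84) = Add(84, x))
Add(Add(Function('m')(Function('a')(5, 8)), 30572), Function('G')(22)) = Add(Add(Add(Rational(-37, 9), Mul(Rational(4, 9), Mul(Rational(1, 9), Pow(5, -1), Pow(Add(1, Pow(8, 2)), -1), Add(8, Mul(-2, 5), Mul(-3, 5, Pow(8, 2)))))), 30572), Add(84, 22)) = Add(Add(Add(Rational(-37, 9), Mul(Rational(4, 9), Mul(Rational(1, 9), Rational(1, 5), Pow(Add(1, 64), -1), Add(8, -10, Mul(-3, 5, 64))))), 30572), 106) = Add(Add(Add(Rational(-37, 9), Mul(Rational(4, 9), Mul(Rational(1, 9), Rational(1, 5), Pow(65, -1), Add(8, -10, -960)))), 30572), 106) = Add(Add(Add(Rational(-37, 9), Mul(Rational(4, 9), Mul(Rational(1, 9), Rational(1, 5), Rational(1, 65), -962))), 30572), 106) = Add(Add(Add(Rational(-37, 9), Mul(Rational(4, 9), Rational(-74, 225))), 30572), 106) = Add(Add(Add(Rational(-37, 9), Rational(-296, 2025)), 30572), 106) = Add(Add(Rational(-8621, 2025), 30572), 106) = Add(Rational(61899679, 2025), 106) = Rational(62114329, 2025)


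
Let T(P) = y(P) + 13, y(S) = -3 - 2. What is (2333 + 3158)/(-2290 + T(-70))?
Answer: -5491/2282 ≈ -2.4062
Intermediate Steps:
y(S) = -5
T(P) = 8 (T(P) = -5 + 13 = 8)
(2333 + 3158)/(-2290 + T(-70)) = (2333 + 3158)/(-2290 + 8) = 5491/(-2282) = 5491*(-1/2282) = -5491/2282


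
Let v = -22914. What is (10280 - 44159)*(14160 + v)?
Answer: 296576766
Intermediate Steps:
(10280 - 44159)*(14160 + v) = (10280 - 44159)*(14160 - 22914) = -33879*(-8754) = 296576766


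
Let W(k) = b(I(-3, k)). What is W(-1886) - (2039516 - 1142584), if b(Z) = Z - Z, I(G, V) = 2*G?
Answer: -896932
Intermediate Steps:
b(Z) = 0
W(k) = 0
W(-1886) - (2039516 - 1142584) = 0 - (2039516 - 1142584) = 0 - 1*896932 = 0 - 896932 = -896932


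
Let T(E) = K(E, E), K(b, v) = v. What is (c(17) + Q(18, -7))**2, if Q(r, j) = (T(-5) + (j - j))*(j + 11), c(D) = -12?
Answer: 1024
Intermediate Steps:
T(E) = E
Q(r, j) = -55 - 5*j (Q(r, j) = (-5 + (j - j))*(j + 11) = (-5 + 0)*(11 + j) = -5*(11 + j) = -55 - 5*j)
(c(17) + Q(18, -7))**2 = (-12 + (-55 - 5*(-7)))**2 = (-12 + (-55 + 35))**2 = (-12 - 20)**2 = (-32)**2 = 1024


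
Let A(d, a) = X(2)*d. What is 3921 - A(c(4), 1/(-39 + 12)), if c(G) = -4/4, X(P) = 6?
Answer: 3927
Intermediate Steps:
c(G) = -1 (c(G) = -4*¼ = -1)
A(d, a) = 6*d
3921 - A(c(4), 1/(-39 + 12)) = 3921 - 6*(-1) = 3921 - 1*(-6) = 3921 + 6 = 3927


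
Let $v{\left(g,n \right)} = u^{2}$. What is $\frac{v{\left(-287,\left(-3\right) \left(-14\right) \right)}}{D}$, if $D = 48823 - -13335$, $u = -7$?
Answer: $\frac{49}{62158} \approx 0.00078831$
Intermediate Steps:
$v{\left(g,n \right)} = 49$ ($v{\left(g,n \right)} = \left(-7\right)^{2} = 49$)
$D = 62158$ ($D = 48823 + 13335 = 62158$)
$\frac{v{\left(-287,\left(-3\right) \left(-14\right) \right)}}{D} = \frac{49}{62158}$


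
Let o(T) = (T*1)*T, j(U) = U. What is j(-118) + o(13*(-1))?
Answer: 51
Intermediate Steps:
o(T) = T² (o(T) = T*T = T²)
j(-118) + o(13*(-1)) = -118 + (13*(-1))² = -118 + (-13)² = -118 + 169 = 51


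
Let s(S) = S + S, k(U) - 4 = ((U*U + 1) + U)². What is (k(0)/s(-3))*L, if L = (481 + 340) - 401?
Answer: -350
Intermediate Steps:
k(U) = 4 + (1 + U + U²)² (k(U) = 4 + ((U*U + 1) + U)² = 4 + ((U² + 1) + U)² = 4 + ((1 + U²) + U)² = 4 + (1 + U + U²)²)
s(S) = 2*S
L = 420 (L = 821 - 401 = 420)
(k(0)/s(-3))*L = ((4 + (1 + 0 + 0²)²)/((2*(-3))))*420 = ((4 + (1 + 0 + 0)²)/(-6))*420 = ((4 + 1²)*(-⅙))*420 = ((4 + 1)*(-⅙))*420 = (5*(-⅙))*420 = -⅚*420 = -350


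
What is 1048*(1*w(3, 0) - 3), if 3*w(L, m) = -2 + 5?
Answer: -2096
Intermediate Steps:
w(L, m) = 1 (w(L, m) = (-2 + 5)/3 = (1/3)*3 = 1)
1048*(1*w(3, 0) - 3) = 1048*(1*1 - 3) = 1048*(1 - 3) = 1048*(-2) = -2096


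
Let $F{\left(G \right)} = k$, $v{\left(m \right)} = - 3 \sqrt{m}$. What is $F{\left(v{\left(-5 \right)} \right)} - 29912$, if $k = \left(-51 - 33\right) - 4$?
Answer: $-30000$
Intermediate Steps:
$k = -88$ ($k = -84 - 4 = -88$)
$F{\left(G \right)} = -88$
$F{\left(v{\left(-5 \right)} \right)} - 29912 = -88 - 29912 = -30000$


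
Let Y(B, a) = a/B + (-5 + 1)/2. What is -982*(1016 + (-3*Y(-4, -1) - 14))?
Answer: -1978239/2 ≈ -9.8912e+5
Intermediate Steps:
Y(B, a) = -2 + a/B (Y(B, a) = a/B - 4*½ = a/B - 2 = -2 + a/B)
-982*(1016 + (-3*Y(-4, -1) - 14)) = -982*(1016 + (-3*(-2 - 1/(-4)) - 14)) = -982*(1016 + (-3*(-2 - 1*(-¼)) - 14)) = -982*(1016 + (-3*(-2 + ¼) - 14)) = -982*(1016 + (-3*(-7/4) - 14)) = -982*(1016 + (21/4 - 14)) = -982*(1016 - 35/4) = -982*4029/4 = -1978239/2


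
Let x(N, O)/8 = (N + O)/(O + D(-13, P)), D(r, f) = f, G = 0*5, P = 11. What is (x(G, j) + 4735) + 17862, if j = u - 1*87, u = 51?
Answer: 565213/25 ≈ 22609.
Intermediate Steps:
G = 0
j = -36 (j = 51 - 1*87 = 51 - 87 = -36)
x(N, O) = 8*(N + O)/(11 + O) (x(N, O) = 8*((N + O)/(O + 11)) = 8*((N + O)/(11 + O)) = 8*(N + O)/(11 + O))
(x(G, j) + 4735) + 17862 = (8*(0 - 36)/(11 - 36) + 4735) + 17862 = (8*(-36)/(-25) + 4735) + 17862 = (8*(-1/25)*(-36) + 4735) + 17862 = (288/25 + 4735) + 17862 = 118663/25 + 17862 = 565213/25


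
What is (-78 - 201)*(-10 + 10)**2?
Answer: 0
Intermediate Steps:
(-78 - 201)*(-10 + 10)**2 = -279*0**2 = -279*0 = 0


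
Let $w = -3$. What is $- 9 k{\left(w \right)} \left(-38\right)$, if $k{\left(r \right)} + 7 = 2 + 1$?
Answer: $-1368$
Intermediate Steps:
$k{\left(r \right)} = -4$ ($k{\left(r \right)} = -7 + \left(2 + 1\right) = -7 + 3 = -4$)
$- 9 k{\left(w \right)} \left(-38\right) = \left(-9\right) \left(-4\right) \left(-38\right) = 36 \left(-38\right) = -1368$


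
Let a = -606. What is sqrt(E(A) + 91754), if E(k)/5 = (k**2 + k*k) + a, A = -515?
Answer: sqrt(2740974) ≈ 1655.6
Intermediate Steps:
E(k) = -3030 + 10*k**2 (E(k) = 5*((k**2 + k*k) - 606) = 5*((k**2 + k**2) - 606) = 5*(2*k**2 - 606) = 5*(-606 + 2*k**2) = -3030 + 10*k**2)
sqrt(E(A) + 91754) = sqrt((-3030 + 10*(-515)**2) + 91754) = sqrt((-3030 + 10*265225) + 91754) = sqrt((-3030 + 2652250) + 91754) = sqrt(2649220 + 91754) = sqrt(2740974)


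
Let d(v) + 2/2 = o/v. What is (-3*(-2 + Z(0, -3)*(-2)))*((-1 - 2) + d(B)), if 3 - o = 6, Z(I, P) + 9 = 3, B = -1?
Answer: 30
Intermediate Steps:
Z(I, P) = -6 (Z(I, P) = -9 + 3 = -6)
o = -3 (o = 3 - 1*6 = 3 - 6 = -3)
d(v) = -1 - 3/v
(-3*(-2 + Z(0, -3)*(-2)))*((-1 - 2) + d(B)) = (-3*(-2 - 6*(-2)))*((-1 - 2) + (-3 - 1*(-1))/(-1)) = (-3*(-2 + 12))*(-3 - (-3 + 1)) = (-3*10)*(-3 - 1*(-2)) = -30*(-3 + 2) = -30*(-1) = 30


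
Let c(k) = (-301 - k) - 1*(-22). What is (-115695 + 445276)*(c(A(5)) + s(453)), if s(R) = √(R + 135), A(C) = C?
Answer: -93601004 + 4614134*√3 ≈ -8.5609e+7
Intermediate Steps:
s(R) = √(135 + R)
c(k) = -279 - k (c(k) = (-301 - k) + 22 = -279 - k)
(-115695 + 445276)*(c(A(5)) + s(453)) = (-115695 + 445276)*((-279 - 1*5) + √(135 + 453)) = 329581*((-279 - 5) + √588) = 329581*(-284 + 14*√3) = -93601004 + 4614134*√3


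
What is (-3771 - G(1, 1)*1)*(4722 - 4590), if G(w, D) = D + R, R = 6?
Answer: -498696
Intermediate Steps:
G(w, D) = 6 + D (G(w, D) = D + 6 = 6 + D)
(-3771 - G(1, 1)*1)*(4722 - 4590) = (-3771 - (6 + 1)*1)*(4722 - 4590) = (-3771 - 1*7*1)*132 = (-3771 - 7*1)*132 = (-3771 - 7)*132 = -3778*132 = -498696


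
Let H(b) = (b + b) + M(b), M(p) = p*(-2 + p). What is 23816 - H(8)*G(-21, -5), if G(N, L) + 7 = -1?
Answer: 24328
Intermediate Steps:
G(N, L) = -8 (G(N, L) = -7 - 1 = -8)
H(b) = 2*b + b*(-2 + b) (H(b) = (b + b) + b*(-2 + b) = 2*b + b*(-2 + b))
23816 - H(8)*G(-21, -5) = 23816 - 8²*(-8) = 23816 - 64*(-8) = 23816 - 1*(-512) = 23816 + 512 = 24328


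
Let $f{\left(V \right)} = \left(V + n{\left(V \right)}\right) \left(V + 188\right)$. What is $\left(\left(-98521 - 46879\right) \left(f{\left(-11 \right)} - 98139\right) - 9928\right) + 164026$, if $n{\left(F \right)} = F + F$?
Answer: $15118846098$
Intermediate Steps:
$n{\left(F \right)} = 2 F$
$f{\left(V \right)} = 3 V \left(188 + V\right)$ ($f{\left(V \right)} = \left(V + 2 V\right) \left(V + 188\right) = 3 V \left(188 + V\right)$)
$\left(\left(-98521 - 46879\right) \left(f{\left(-11 \right)} - 98139\right) - 9928\right) + 164026 = \left(\left(-98521 - 46879\right) \left(3 \left(-11\right) \left(188 - 11\right) - 98139\right) - 9928\right) + 164026 = \left(- 145400 \left(3 \left(-11\right) 177 - 98139\right) - 9928\right) + 164026 = \left(- 145400 \left(-5841 - 98139\right) - 9928\right) + 164026 = \left(\left(-145400\right) \left(-103980\right) - 9928\right) + 164026 = \left(15118692000 - 9928\right) + 164026 = 15118682072 + 164026 = 15118846098$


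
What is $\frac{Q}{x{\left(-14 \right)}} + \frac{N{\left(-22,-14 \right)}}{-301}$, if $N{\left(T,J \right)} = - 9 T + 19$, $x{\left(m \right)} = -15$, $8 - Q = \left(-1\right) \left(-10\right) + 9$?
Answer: $\frac{8}{645} \approx 0.012403$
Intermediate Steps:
$Q = -11$ ($Q = 8 - \left(\left(-1\right) \left(-10\right) + 9\right) = 8 - \left(10 + 9\right) = 8 - 19 = -11$)
$N{\left(T,J \right)} = 19 - 9 T$
$\frac{Q}{x{\left(-14 \right)}} + \frac{N{\left(-22,-14 \right)}}{-301} = - \frac{11}{-15} + \frac{19 - -198}{-301} = \left(-11\right) \left(- \frac{1}{15}\right) + \left(19 + 198\right) \left(- \frac{1}{301}\right) = \frac{11}{15} + 217 \left(- \frac{1}{301}\right) = \frac{11}{15} - \frac{31}{43} = \frac{8}{645}$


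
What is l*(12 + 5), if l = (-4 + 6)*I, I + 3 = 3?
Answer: 0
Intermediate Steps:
I = 0 (I = -3 + 3 = 0)
l = 0 (l = (-4 + 6)*0 = 2*0 = 0)
l*(12 + 5) = 0*(12 + 5) = 0*17 = 0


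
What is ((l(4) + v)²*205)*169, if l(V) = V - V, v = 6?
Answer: 1247220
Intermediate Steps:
l(V) = 0
((l(4) + v)²*205)*169 = ((0 + 6)²*205)*169 = (6²*205)*169 = (36*205)*169 = 7380*169 = 1247220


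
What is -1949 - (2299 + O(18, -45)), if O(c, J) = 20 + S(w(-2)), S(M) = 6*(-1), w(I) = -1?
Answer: -4262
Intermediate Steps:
S(M) = -6
O(c, J) = 14 (O(c, J) = 20 - 6 = 14)
-1949 - (2299 + O(18, -45)) = -1949 - (2299 + 14) = -1949 - 1*2313 = -1949 - 2313 = -4262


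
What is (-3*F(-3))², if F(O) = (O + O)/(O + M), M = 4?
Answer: 324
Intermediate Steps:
F(O) = 2*O/(4 + O) (F(O) = (O + O)/(O + 4) = (2*O)/(4 + O) = 2*O/(4 + O))
(-3*F(-3))² = (-6*(-3)/(4 - 3))² = (-6*(-3)/1)² = (-6*(-3))² = (-3*(-6))² = 18² = 324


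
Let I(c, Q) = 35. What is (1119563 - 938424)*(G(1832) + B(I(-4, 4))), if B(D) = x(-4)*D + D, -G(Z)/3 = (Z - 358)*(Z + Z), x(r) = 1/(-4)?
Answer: -11739388000053/4 ≈ -2.9348e+12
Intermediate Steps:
x(r) = -1/4
G(Z) = -6*Z*(-358 + Z) (G(Z) = -3*(Z - 358)*(Z + Z) = -3*(-358 + Z)*2*Z = -6*Z*(-358 + Z))
B(D) = 3*D/4 (B(D) = -D/4 + D = 3*D/4)
(1119563 - 938424)*(G(1832) + B(I(-4, 4))) = (1119563 - 938424)*(6*1832*(358 - 1*1832) + (3/4)*35) = 181139*(6*1832*(358 - 1832) + 105/4) = 181139*(6*1832*(-1474) + 105/4) = 181139*(-16202208 + 105/4) = 181139*(-64808727/4) = -11739388000053/4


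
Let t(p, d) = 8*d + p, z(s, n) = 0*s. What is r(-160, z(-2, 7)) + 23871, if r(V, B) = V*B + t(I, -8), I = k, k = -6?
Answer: 23801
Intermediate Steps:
I = -6
z(s, n) = 0
t(p, d) = p + 8*d
r(V, B) = -70 + B*V (r(V, B) = V*B + (-6 + 8*(-8)) = B*V + (-6 - 64) = B*V - 70 = -70 + B*V)
r(-160, z(-2, 7)) + 23871 = (-70 + 0*(-160)) + 23871 = (-70 + 0) + 23871 = -70 + 23871 = 23801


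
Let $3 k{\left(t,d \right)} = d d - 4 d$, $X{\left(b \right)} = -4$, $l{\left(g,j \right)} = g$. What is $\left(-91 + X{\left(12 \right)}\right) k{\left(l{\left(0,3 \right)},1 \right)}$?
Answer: $95$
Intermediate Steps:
$k{\left(t,d \right)} = - \frac{4 d}{3} + \frac{d^{2}}{3}$ ($k{\left(t,d \right)} = \frac{d d - 4 d}{3} = \frac{d^{2} - 4 d}{3} = - \frac{4 d}{3} + \frac{d^{2}}{3}$)
$\left(-91 + X{\left(12 \right)}\right) k{\left(l{\left(0,3 \right)},1 \right)} = \left(-91 - 4\right) \frac{1}{3} \cdot 1 \left(-4 + 1\right) = - 95 \cdot \frac{1}{3} \cdot 1 \left(-3\right) = \left(-95\right) \left(-1\right) = 95$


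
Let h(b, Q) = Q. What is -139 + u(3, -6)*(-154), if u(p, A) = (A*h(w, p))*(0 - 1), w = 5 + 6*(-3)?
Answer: -2911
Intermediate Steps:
w = -13 (w = 5 - 18 = -13)
u(p, A) = -A*p (u(p, A) = (A*p)*(0 - 1) = (A*p)*(-1) = -A*p)
-139 + u(3, -6)*(-154) = -139 - 1*(-6)*3*(-154) = -139 + 18*(-154) = -139 - 2772 = -2911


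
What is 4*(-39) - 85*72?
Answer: -6276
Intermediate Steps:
4*(-39) - 85*72 = -156 - 6120 = -6276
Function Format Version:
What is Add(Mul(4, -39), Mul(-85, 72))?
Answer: -6276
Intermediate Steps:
Add(Mul(4, -39), Mul(-85, 72)) = Add(-156, -6120) = -6276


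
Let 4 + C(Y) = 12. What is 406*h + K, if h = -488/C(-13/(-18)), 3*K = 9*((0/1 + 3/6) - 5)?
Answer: -49559/2 ≈ -24780.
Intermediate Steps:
C(Y) = 8 (C(Y) = -4 + 12 = 8)
K = -27/2 (K = (9*((0/1 + 3/6) - 5))/3 = (9*((0*1 + 3*(⅙)) - 5))/3 = (9*((0 + ½) - 5))/3 = (9*(½ - 5))/3 = (9*(-9/2))/3 = (⅓)*(-81/2) = -27/2 ≈ -13.500)
h = -61 (h = -488/8 = -488*⅛ = -61)
406*h + K = 406*(-61) - 27/2 = -24766 - 27/2 = -49559/2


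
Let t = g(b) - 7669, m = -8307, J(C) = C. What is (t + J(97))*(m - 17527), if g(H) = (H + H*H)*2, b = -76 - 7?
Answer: -156037360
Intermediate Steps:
b = -83
g(H) = 2*H + 2*H² (g(H) = (H + H²)*2 = 2*H + 2*H²)
t = 5943 (t = 2*(-83)*(1 - 83) - 7669 = 2*(-83)*(-82) - 7669 = 13612 - 7669 = 5943)
(t + J(97))*(m - 17527) = (5943 + 97)*(-8307 - 17527) = 6040*(-25834) = -156037360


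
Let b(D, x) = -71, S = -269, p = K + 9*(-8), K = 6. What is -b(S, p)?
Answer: 71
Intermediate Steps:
p = -66 (p = 6 + 9*(-8) = 6 - 72 = -66)
-b(S, p) = -1*(-71) = 71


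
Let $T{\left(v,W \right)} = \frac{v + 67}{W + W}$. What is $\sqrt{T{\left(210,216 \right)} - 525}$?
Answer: $\frac{i \sqrt{679569}}{36} \approx 22.899 i$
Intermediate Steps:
$T{\left(v,W \right)} = \frac{67 + v}{2 W}$
$\sqrt{T{\left(210,216 \right)} - 525} = \sqrt{\frac{67 + 210}{2 \cdot 216} - 525} = \sqrt{\frac{1}{2} \cdot \frac{1}{216} \cdot 277 - 525} = \sqrt{\frac{277}{432} - 525} = \sqrt{- \frac{226523}{432}} = \frac{i \sqrt{679569}}{36}$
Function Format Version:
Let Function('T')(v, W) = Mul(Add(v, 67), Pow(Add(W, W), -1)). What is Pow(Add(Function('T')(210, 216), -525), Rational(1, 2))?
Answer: Mul(Rational(1, 36), I, Pow(679569, Rational(1, 2))) ≈ Mul(22.899, I)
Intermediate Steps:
Function('T')(v, W) = Mul(Rational(1, 2), Pow(W, -1), Add(67, v)) (Function('T')(v, W) = Mul(Add(67, v), Pow(Mul(2, W), -1)) = Mul(Add(67, v), Mul(Rational(1, 2), Pow(W, -1))) = Mul(Rational(1, 2), Pow(W, -1), Add(67, v)))
Pow(Add(Function('T')(210, 216), -525), Rational(1, 2)) = Pow(Add(Mul(Rational(1, 2), Pow(216, -1), Add(67, 210)), -525), Rational(1, 2)) = Pow(Add(Mul(Rational(1, 2), Rational(1, 216), 277), -525), Rational(1, 2)) = Pow(Add(Rational(277, 432), -525), Rational(1, 2)) = Pow(Rational(-226523, 432), Rational(1, 2)) = Mul(Rational(1, 36), I, Pow(679569, Rational(1, 2)))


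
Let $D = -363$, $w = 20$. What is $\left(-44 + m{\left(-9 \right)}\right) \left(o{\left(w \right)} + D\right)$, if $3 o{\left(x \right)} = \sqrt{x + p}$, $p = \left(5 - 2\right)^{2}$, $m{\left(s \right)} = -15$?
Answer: $21417 - \frac{59 \sqrt{29}}{3} \approx 21311.0$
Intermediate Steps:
$p = 9$ ($p = 3^{2} = 9$)
$o{\left(x \right)} = \frac{\sqrt{9 + x}}{3}$ ($o{\left(x \right)} = \frac{\sqrt{x + 9}}{3} = \frac{\sqrt{9 + x}}{3}$)
$\left(-44 + m{\left(-9 \right)}\right) \left(o{\left(w \right)} + D\right) = \left(-44 - 15\right) \left(\frac{\sqrt{9 + 20}}{3} - 363\right) = - 59 \left(\frac{\sqrt{29}}{3} - 363\right) = - 59 \left(-363 + \frac{\sqrt{29}}{3}\right) = 21417 - \frac{59 \sqrt{29}}{3}$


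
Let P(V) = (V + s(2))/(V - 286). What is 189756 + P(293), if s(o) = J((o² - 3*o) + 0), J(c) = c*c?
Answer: 1328589/7 ≈ 1.8980e+5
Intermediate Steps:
J(c) = c²
s(o) = (o² - 3*o)² (s(o) = ((o² - 3*o) + 0)² = (o² - 3*o)²)
P(V) = (4 + V)/(-286 + V) (P(V) = (V + 2²*(-3 + 2)²)/(V - 286) = (V + 4*(-1)²)/(-286 + V) = (V + 4*1)/(-286 + V) = (V + 4)/(-286 + V) = (4 + V)/(-286 + V))
189756 + P(293) = 189756 + (4 + 293)/(-286 + 293) = 189756 + 297/7 = 1328589/7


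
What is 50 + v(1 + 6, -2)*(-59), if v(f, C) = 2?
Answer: -68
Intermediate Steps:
50 + v(1 + 6, -2)*(-59) = 50 + 2*(-59) = 50 - 118 = -68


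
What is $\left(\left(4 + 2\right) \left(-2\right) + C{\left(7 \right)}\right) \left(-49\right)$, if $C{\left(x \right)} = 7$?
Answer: $245$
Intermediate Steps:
$\left(\left(4 + 2\right) \left(-2\right) + C{\left(7 \right)}\right) \left(-49\right) = \left(\left(4 + 2\right) \left(-2\right) + 7\right) \left(-49\right) = \left(6 \left(-2\right) + 7\right) \left(-49\right) = \left(-12 + 7\right) \left(-49\right) = \left(-5\right) \left(-49\right) = 245$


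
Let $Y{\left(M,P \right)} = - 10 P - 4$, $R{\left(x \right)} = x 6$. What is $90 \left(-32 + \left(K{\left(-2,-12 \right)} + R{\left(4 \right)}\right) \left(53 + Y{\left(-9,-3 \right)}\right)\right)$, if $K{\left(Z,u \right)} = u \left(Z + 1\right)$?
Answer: $253080$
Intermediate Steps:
$R{\left(x \right)} = 6 x$
$K{\left(Z,u \right)} = u \left(1 + Z\right)$
$Y{\left(M,P \right)} = -4 - 10 P$
$90 \left(-32 + \left(K{\left(-2,-12 \right)} + R{\left(4 \right)}\right) \left(53 + Y{\left(-9,-3 \right)}\right)\right) = 90 \left(-32 + \left(- 12 \left(1 - 2\right) + 6 \cdot 4\right) \left(53 - -26\right)\right) = 90 \left(-32 + \left(\left(-12\right) \left(-1\right) + 24\right) \left(53 + \left(-4 + 30\right)\right)\right) = 90 \left(-32 + \left(12 + 24\right) \left(53 + 26\right)\right) = 90 \left(-32 + 36 \cdot 79\right) = 90 \left(-32 + 2844\right) = 90 \cdot 2812 = 253080$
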